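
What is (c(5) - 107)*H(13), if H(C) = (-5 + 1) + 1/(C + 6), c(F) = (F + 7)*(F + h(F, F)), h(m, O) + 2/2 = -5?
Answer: 8925/19 ≈ 469.74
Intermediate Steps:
h(m, O) = -6 (h(m, O) = -1 - 5 = -6)
c(F) = (-6 + F)*(7 + F) (c(F) = (F + 7)*(F - 6) = (7 + F)*(-6 + F) = (-6 + F)*(7 + F))
H(C) = -4 + 1/(6 + C)
(c(5) - 107)*H(13) = ((-42 + 5 + 5²) - 107)*((-23 - 4*13)/(6 + 13)) = ((-42 + 5 + 25) - 107)*((-23 - 52)/19) = (-12 - 107)*((1/19)*(-75)) = -119*(-75/19) = 8925/19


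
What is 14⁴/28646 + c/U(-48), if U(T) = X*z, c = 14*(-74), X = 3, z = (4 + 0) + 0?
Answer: -3652033/42969 ≈ -84.992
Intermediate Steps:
z = 4 (z = 4 + 0 = 4)
c = -1036
U(T) = 12 (U(T) = 3*4 = 12)
14⁴/28646 + c/U(-48) = 14⁴/28646 - 1036/12 = 38416*(1/28646) - 1036*1/12 = 19208/14323 - 259/3 = -3652033/42969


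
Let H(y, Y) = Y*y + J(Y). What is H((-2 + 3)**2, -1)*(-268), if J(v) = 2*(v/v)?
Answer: -268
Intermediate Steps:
J(v) = 2 (J(v) = 2*1 = 2)
H(y, Y) = 2 + Y*y (H(y, Y) = Y*y + 2 = 2 + Y*y)
H((-2 + 3)**2, -1)*(-268) = (2 - (-2 + 3)**2)*(-268) = (2 - 1*1**2)*(-268) = (2 - 1*1)*(-268) = (2 - 1)*(-268) = 1*(-268) = -268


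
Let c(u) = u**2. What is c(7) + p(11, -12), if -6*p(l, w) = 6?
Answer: 48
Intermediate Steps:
p(l, w) = -1 (p(l, w) = -1/6*6 = -1)
c(7) + p(11, -12) = 7**2 - 1 = 49 - 1 = 48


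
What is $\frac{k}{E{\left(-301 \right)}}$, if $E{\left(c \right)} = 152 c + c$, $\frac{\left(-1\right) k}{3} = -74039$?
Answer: $- \frac{10577}{2193} \approx -4.8231$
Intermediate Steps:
$k = 222117$ ($k = \left(-3\right) \left(-74039\right) = 222117$)
$E{\left(c \right)} = 153 c$
$\frac{k}{E{\left(-301 \right)}} = \frac{222117}{153 \left(-301\right)} = \frac{222117}{-46053} = 222117 \left(- \frac{1}{46053}\right) = - \frac{10577}{2193}$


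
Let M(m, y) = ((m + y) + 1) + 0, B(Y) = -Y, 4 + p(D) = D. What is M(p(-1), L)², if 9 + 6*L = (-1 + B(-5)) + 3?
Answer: 169/9 ≈ 18.778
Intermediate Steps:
p(D) = -4 + D
L = -⅓ (L = -3/2 + ((-1 - 1*(-5)) + 3)/6 = -3/2 + ((-1 + 5) + 3)/6 = -3/2 + (4 + 3)/6 = -3/2 + (⅙)*7 = -3/2 + 7/6 = -⅓ ≈ -0.33333)
M(m, y) = 1 + m + y (M(m, y) = (1 + m + y) + 0 = 1 + m + y)
M(p(-1), L)² = (1 + (-4 - 1) - ⅓)² = (1 - 5 - ⅓)² = (-13/3)² = 169/9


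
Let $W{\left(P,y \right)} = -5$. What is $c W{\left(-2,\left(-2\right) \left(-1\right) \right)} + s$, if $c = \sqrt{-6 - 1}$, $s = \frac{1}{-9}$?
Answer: $- \frac{1}{9} - 5 i \sqrt{7} \approx -0.11111 - 13.229 i$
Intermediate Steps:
$s = - \frac{1}{9} \approx -0.11111$
$c = i \sqrt{7}$ ($c = \sqrt{-7} = i \sqrt{7} \approx 2.6458 i$)
$c W{\left(-2,\left(-2\right) \left(-1\right) \right)} + s = i \sqrt{7} \left(-5\right) - \frac{1}{9} = - 5 i \sqrt{7} - \frac{1}{9} = - \frac{1}{9} - 5 i \sqrt{7}$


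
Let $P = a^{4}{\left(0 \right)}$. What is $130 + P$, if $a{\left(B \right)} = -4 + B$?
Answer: $386$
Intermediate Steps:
$P = 256$ ($P = \left(-4 + 0\right)^{4} = \left(-4\right)^{4} = 256$)
$130 + P = 130 + 256 = 386$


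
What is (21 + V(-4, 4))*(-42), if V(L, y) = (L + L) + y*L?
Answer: 126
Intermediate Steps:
V(L, y) = 2*L + L*y
(21 + V(-4, 4))*(-42) = (21 - 4*(2 + 4))*(-42) = (21 - 4*6)*(-42) = (21 - 24)*(-42) = -3*(-42) = 126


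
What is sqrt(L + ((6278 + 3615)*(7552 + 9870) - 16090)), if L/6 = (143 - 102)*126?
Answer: 8*sqrt(2693293) ≈ 13129.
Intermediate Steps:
L = 30996 (L = 6*((143 - 102)*126) = 6*(41*126) = 6*5166 = 30996)
sqrt(L + ((6278 + 3615)*(7552 + 9870) - 16090)) = sqrt(30996 + ((6278 + 3615)*(7552 + 9870) - 16090)) = sqrt(30996 + (9893*17422 - 16090)) = sqrt(30996 + (172355846 - 16090)) = sqrt(30996 + 172339756) = sqrt(172370752) = 8*sqrt(2693293)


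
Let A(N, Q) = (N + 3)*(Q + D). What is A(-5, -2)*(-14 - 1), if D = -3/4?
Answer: -165/2 ≈ -82.500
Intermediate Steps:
D = -¾ (D = -3*¼ = -¾ ≈ -0.75000)
A(N, Q) = (3 + N)*(-¾ + Q) (A(N, Q) = (N + 3)*(Q - ¾) = (3 + N)*(-¾ + Q))
A(-5, -2)*(-14 - 1) = (-9/4 + 3*(-2) - ¾*(-5) - 5*(-2))*(-14 - 1) = (-9/4 - 6 + 15/4 + 10)*(-15) = (11/2)*(-15) = -165/2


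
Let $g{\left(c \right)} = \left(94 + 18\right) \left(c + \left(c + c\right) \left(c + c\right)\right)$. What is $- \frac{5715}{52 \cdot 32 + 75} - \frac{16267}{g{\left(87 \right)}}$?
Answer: $- \frac{19463037353}{5913740784} \approx -3.2912$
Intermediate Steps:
$g{\left(c \right)} = 112 c + 448 c^{2}$ ($g{\left(c \right)} = 112 \left(c + 2 c 2 c\right) = 112 \left(c + 4 c^{2}\right) = 112 c + 448 c^{2}$)
$- \frac{5715}{52 \cdot 32 + 75} - \frac{16267}{g{\left(87 \right)}} = - \frac{5715}{52 \cdot 32 + 75} - \frac{16267}{112 \cdot 87 \left(1 + 4 \cdot 87\right)} = - \frac{5715}{1664 + 75} - \frac{16267}{112 \cdot 87 \left(1 + 348\right)} = - \frac{5715}{1739} - \frac{16267}{112 \cdot 87 \cdot 349} = \left(-5715\right) \frac{1}{1739} - \frac{16267}{3400656} = - \frac{5715}{1739} - \frac{16267}{3400656} = - \frac{19463037353}{5913740784}$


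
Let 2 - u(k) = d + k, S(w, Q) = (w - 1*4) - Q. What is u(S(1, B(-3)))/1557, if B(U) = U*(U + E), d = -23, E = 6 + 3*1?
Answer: 10/1557 ≈ 0.0064226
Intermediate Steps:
E = 9 (E = 6 + 3 = 9)
B(U) = U*(9 + U) (B(U) = U*(U + 9) = U*(9 + U))
S(w, Q) = -4 + w - Q (S(w, Q) = (w - 4) - Q = (-4 + w) - Q = -4 + w - Q)
u(k) = 25 - k (u(k) = 2 - (-23 + k) = 2 + (23 - k) = 25 - k)
u(S(1, B(-3)))/1557 = (25 - (-4 + 1 - (-3)*(9 - 3)))/1557 = (25 - (-4 + 1 - (-3)*6))*(1/1557) = (25 - (-4 + 1 - 1*(-18)))*(1/1557) = (25 - (-4 + 1 + 18))*(1/1557) = (25 - 1*15)*(1/1557) = (25 - 15)*(1/1557) = 10*(1/1557) = 10/1557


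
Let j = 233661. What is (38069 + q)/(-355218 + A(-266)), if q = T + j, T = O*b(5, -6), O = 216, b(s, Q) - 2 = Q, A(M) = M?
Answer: -135433/177742 ≈ -0.76196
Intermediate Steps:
b(s, Q) = 2 + Q
T = -864 (T = 216*(2 - 6) = 216*(-4) = -864)
q = 232797 (q = -864 + 233661 = 232797)
(38069 + q)/(-355218 + A(-266)) = (38069 + 232797)/(-355218 - 266) = 270866/(-355484) = 270866*(-1/355484) = -135433/177742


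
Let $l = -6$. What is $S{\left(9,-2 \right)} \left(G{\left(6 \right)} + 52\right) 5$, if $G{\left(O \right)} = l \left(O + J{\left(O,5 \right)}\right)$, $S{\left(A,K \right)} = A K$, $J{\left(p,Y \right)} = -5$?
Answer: $-4140$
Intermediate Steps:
$G{\left(O \right)} = 30 - 6 O$ ($G{\left(O \right)} = - 6 \left(O - 5\right) = - 6 \left(-5 + O\right) = 30 - 6 O$)
$S{\left(9,-2 \right)} \left(G{\left(6 \right)} + 52\right) 5 = 9 \left(-2\right) \left(\left(30 - 36\right) + 52\right) 5 = - 18 \left(\left(30 - 36\right) + 52\right) 5 = - 18 \left(-6 + 52\right) 5 = \left(-18\right) 46 \cdot 5 = \left(-828\right) 5 = -4140$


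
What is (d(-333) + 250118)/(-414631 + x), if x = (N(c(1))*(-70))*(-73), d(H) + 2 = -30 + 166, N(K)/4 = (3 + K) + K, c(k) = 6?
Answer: -250252/108031 ≈ -2.3165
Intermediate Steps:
N(K) = 12 + 8*K (N(K) = 4*((3 + K) + K) = 4*(3 + 2*K) = 12 + 8*K)
d(H) = 134 (d(H) = -2 + (-30 + 166) = -2 + 136 = 134)
x = 306600 (x = ((12 + 8*6)*(-70))*(-73) = ((12 + 48)*(-70))*(-73) = (60*(-70))*(-73) = -4200*(-73) = 306600)
(d(-333) + 250118)/(-414631 + x) = (134 + 250118)/(-414631 + 306600) = 250252/(-108031) = 250252*(-1/108031) = -250252/108031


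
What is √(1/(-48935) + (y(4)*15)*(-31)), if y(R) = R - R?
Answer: I*√48935/48935 ≈ 0.0045205*I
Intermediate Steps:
y(R) = 0
√(1/(-48935) + (y(4)*15)*(-31)) = √(1/(-48935) + (0*15)*(-31)) = √(-1/48935 + 0*(-31)) = √(-1/48935 + 0) = √(-1/48935) = I*√48935/48935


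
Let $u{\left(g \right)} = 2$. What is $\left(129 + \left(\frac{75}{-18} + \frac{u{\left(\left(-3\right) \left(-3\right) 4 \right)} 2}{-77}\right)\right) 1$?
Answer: $\frac{57649}{462} \approx 124.78$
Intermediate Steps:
$\left(129 + \left(\frac{75}{-18} + \frac{u{\left(\left(-3\right) \left(-3\right) 4 \right)} 2}{-77}\right)\right) 1 = \left(129 + \left(\frac{75}{-18} + \frac{2 \cdot 2}{-77}\right)\right) 1 = \left(129 + \left(75 \left(- \frac{1}{18}\right) + 4 \left(- \frac{1}{77}\right)\right)\right) 1 = \left(129 - \frac{1949}{462}\right) 1 = \frac{57649}{462} \cdot 1 = \frac{57649}{462}$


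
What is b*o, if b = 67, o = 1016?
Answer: 68072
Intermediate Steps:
b*o = 67*1016 = 68072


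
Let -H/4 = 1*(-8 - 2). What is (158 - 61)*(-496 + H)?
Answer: -44232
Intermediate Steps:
H = 40 (H = -4*(-8 - 2) = -4*(-10) = 40)
(158 - 61)*(-496 + H) = (158 - 61)*(-496 + 40) = 97*(-456) = -44232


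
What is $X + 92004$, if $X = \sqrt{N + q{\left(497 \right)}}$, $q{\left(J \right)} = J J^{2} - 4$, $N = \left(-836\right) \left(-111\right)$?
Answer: $92004 + \sqrt{122856265} \approx 1.0309 \cdot 10^{5}$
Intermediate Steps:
$N = 92796$
$q{\left(J \right)} = -4 + J^{3}$ ($q{\left(J \right)} = J^{3} - 4 = -4 + J^{3}$)
$X = \sqrt{122856265}$ ($X = \sqrt{92796 - \left(4 - 497^{3}\right)} = \sqrt{92796 + \left(-4 + 122763473\right)} = \sqrt{92796 + 122763469} = \sqrt{122856265} \approx 11084.0$)
$X + 92004 = \sqrt{122856265} + 92004 = 92004 + \sqrt{122856265}$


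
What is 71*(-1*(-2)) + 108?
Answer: 250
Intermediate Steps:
71*(-1*(-2)) + 108 = 71*2 + 108 = 142 + 108 = 250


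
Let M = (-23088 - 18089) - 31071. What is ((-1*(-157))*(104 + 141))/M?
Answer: -38465/72248 ≈ -0.53240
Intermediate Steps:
M = -72248 (M = -41177 - 31071 = -72248)
((-1*(-157))*(104 + 141))/M = ((-1*(-157))*(104 + 141))/(-72248) = (157*245)*(-1/72248) = 38465*(-1/72248) = -38465/72248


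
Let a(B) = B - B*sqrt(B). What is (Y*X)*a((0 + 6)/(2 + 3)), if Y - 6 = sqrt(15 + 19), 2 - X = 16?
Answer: 84*(-6 - sqrt(34))*(5 - sqrt(30))/25 ≈ 18.971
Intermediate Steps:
X = -14 (X = 2 - 1*16 = 2 - 16 = -14)
a(B) = B - B**(3/2)
Y = 6 + sqrt(34) (Y = 6 + sqrt(15 + 19) = 6 + sqrt(34) ≈ 11.831)
(Y*X)*a((0 + 6)/(2 + 3)) = ((6 + sqrt(34))*(-14))*((0 + 6)/(2 + 3) - ((0 + 6)/(2 + 3))**(3/2)) = (-84 - 14*sqrt(34))*(6/5 - (6/5)**(3/2)) = (-84 - 14*sqrt(34))*(6/5 - 6*sqrt(30)/25)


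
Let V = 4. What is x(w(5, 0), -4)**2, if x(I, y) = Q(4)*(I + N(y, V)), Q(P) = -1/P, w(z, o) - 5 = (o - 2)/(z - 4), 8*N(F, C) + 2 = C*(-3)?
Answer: 25/256 ≈ 0.097656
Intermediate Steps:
N(F, C) = -1/4 - 3*C/8 (N(F, C) = -1/4 + (C*(-3))/8 = -1/4 + (-3*C)/8 = -1/4 - 3*C/8)
w(z, o) = 5 + (-2 + o)/(-4 + z) (w(z, o) = 5 + (o - 2)/(z - 4) = 5 + (-2 + o)/(-4 + z))
x(I, y) = 7/16 - I/4 (x(I, y) = (-1/4)*(I + (-1/4 - 3/8*4)) = (-1*1/4)*(I + (-1/4 - 3/2)) = -(I - 7/4)/4 = -(-7/4 + I)/4 = 7/16 - I/4)
x(w(5, 0), -4)**2 = (7/16 - (-22 + 0 + 5*5)/(4*(-4 + 5)))**2 = (7/16 - (-22 + 0 + 25)/(4*1))**2 = (7/16 - 3/4)**2 = (-5/16)**2 = 25/256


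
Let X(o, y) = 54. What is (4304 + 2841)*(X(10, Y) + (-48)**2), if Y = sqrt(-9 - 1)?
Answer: 16847910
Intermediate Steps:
Y = I*sqrt(10) (Y = sqrt(-10) = I*sqrt(10) ≈ 3.1623*I)
(4304 + 2841)*(X(10, Y) + (-48)**2) = (4304 + 2841)*(54 + (-48)**2) = 7145*(54 + 2304) = 7145*2358 = 16847910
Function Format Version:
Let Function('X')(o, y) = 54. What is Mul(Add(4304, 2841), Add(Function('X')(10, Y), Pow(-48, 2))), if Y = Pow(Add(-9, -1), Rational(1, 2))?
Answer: 16847910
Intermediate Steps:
Y = Mul(I, Pow(10, Rational(1, 2))) (Y = Pow(-10, Rational(1, 2)) = Mul(I, Pow(10, Rational(1, 2))) ≈ Mul(3.1623, I))
Mul(Add(4304, 2841), Add(Function('X')(10, Y), Pow(-48, 2))) = Mul(Add(4304, 2841), Add(54, Pow(-48, 2))) = Mul(7145, Add(54, 2304)) = Mul(7145, 2358) = 16847910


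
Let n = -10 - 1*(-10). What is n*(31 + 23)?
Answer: 0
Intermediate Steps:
n = 0 (n = -10 + 10 = 0)
n*(31 + 23) = 0*(31 + 23) = 0*54 = 0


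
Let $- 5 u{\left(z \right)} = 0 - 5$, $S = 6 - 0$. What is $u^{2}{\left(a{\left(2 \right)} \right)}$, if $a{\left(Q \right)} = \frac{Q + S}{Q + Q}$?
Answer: $1$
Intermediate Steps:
$S = 6$ ($S = 6 + 0 = 6$)
$a{\left(Q \right)} = \frac{6 + Q}{2 Q}$ ($a{\left(Q \right)} = \frac{Q + 6}{Q + Q} = \frac{6 + Q}{2 Q}$)
$u{\left(z \right)} = 1$ ($u{\left(z \right)} = - \frac{0 - 5}{5} = \left(- \frac{1}{5}\right) \left(-5\right) = 1$)
$u^{2}{\left(a{\left(2 \right)} \right)} = 1^{2} = 1$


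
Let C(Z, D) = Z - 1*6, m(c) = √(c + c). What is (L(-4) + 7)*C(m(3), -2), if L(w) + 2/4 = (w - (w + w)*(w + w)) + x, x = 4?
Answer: 345 - 115*√6/2 ≈ 204.15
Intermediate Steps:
m(c) = √2*√c (m(c) = √(2*c) = √2*√c)
L(w) = 7/2 + w - 4*w² (L(w) = -½ + ((w - (w + w)*(w + w)) + 4) = -½ + ((w - 2*w*2*w) + 4) = -½ + ((w - 4*w²) + 4) = -½ + (4 + w - 4*w²) = 7/2 + w - 4*w²)
C(Z, D) = -6 + Z (C(Z, D) = Z - 6 = -6 + Z)
(L(-4) + 7)*C(m(3), -2) = ((7/2 - 4 - 4*(-4)²) + 7)*(-6 + √2*√3) = ((7/2 - 4 - 4*16) + 7)*(-6 + √6) = ((7/2 - 4 - 64) + 7)*(-6 + √6) = (-129/2 + 7)*(-6 + √6) = -115*(-6 + √6)/2 = 345 - 115*√6/2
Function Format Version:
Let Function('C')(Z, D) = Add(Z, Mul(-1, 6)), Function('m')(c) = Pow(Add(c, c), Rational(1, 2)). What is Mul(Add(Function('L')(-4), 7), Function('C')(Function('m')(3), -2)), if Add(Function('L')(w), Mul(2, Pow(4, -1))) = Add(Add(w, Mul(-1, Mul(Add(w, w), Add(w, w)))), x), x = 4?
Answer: Add(345, Mul(Rational(-115, 2), Pow(6, Rational(1, 2)))) ≈ 204.15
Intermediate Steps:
Function('m')(c) = Mul(Pow(2, Rational(1, 2)), Pow(c, Rational(1, 2))) (Function('m')(c) = Pow(Mul(2, c), Rational(1, 2)) = Mul(Pow(2, Rational(1, 2)), Pow(c, Rational(1, 2))))
Function('L')(w) = Add(Rational(7, 2), w, Mul(-4, Pow(w, 2))) (Function('L')(w) = Add(Rational(-1, 2), Add(Add(w, Mul(-1, Mul(Add(w, w), Add(w, w)))), 4)) = Add(Rational(-1, 2), Add(Add(w, Mul(-1, Mul(Mul(2, w), Mul(2, w)))), 4)) = Add(Rational(-1, 2), Add(Add(w, Mul(-1, Mul(4, Pow(w, 2)))), 4)) = Add(Rational(-1, 2), Add(Add(w, Mul(-4, Pow(w, 2))), 4)) = Add(Rational(-1, 2), Add(4, w, Mul(-4, Pow(w, 2)))) = Add(Rational(7, 2), w, Mul(-4, Pow(w, 2))))
Function('C')(Z, D) = Add(-6, Z) (Function('C')(Z, D) = Add(Z, -6) = Add(-6, Z))
Mul(Add(Function('L')(-4), 7), Function('C')(Function('m')(3), -2)) = Mul(Add(Add(Rational(7, 2), -4, Mul(-4, Pow(-4, 2))), 7), Add(-6, Mul(Pow(2, Rational(1, 2)), Pow(3, Rational(1, 2))))) = Mul(Add(Add(Rational(7, 2), -4, Mul(-4, 16)), 7), Add(-6, Pow(6, Rational(1, 2)))) = Mul(Add(Add(Rational(7, 2), -4, -64), 7), Add(-6, Pow(6, Rational(1, 2)))) = Mul(Add(Rational(-129, 2), 7), Add(-6, Pow(6, Rational(1, 2)))) = Mul(Rational(-115, 2), Add(-6, Pow(6, Rational(1, 2)))) = Add(345, Mul(Rational(-115, 2), Pow(6, Rational(1, 2))))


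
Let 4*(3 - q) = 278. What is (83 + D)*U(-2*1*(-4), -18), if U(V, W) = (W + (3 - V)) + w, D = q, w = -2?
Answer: -825/2 ≈ -412.50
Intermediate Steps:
q = -133/2 (q = 3 - 1/4*278 = 3 - 139/2 = -133/2 ≈ -66.500)
D = -133/2 ≈ -66.500
U(V, W) = 1 + W - V (U(V, W) = (W + (3 - V)) - 2 = (3 + W - V) - 2 = 1 + W - V)
(83 + D)*U(-2*1*(-4), -18) = (83 - 133/2)*(1 - 18 - (-2*1)*(-4)) = 33*(1 - 18 - (-2)*(-4))/2 = 33*(1 - 18 - 1*8)/2 = 33*(1 - 18 - 8)/2 = (33/2)*(-25) = -825/2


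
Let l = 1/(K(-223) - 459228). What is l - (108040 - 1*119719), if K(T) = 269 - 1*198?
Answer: 5362494602/459157 ≈ 11679.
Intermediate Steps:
K(T) = 71 (K(T) = 269 - 198 = 71)
l = -1/459157 (l = 1/(71 - 459228) = 1/(-459157) = -1/459157 ≈ -2.1779e-6)
l - (108040 - 1*119719) = -1/459157 - (108040 - 1*119719) = -1/459157 - (108040 - 119719) = -1/459157 - 1*(-11679) = -1/459157 + 11679 = 5362494602/459157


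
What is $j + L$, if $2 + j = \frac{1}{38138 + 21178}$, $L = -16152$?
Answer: $- \frac{958190663}{59316} \approx -16154.0$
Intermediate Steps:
$j = - \frac{118631}{59316}$ ($j = -2 + \frac{1}{38138 + 21178} = -2 + \frac{1}{59316} = - \frac{118631}{59316} \approx -2.0$)
$j + L = - \frac{118631}{59316} - 16152 = - \frac{958190663}{59316}$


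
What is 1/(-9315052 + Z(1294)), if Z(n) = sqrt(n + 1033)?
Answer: -9315052/86770193760377 - sqrt(2327)/86770193760377 ≈ -1.0735e-7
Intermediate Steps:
Z(n) = sqrt(1033 + n)
1/(-9315052 + Z(1294)) = 1/(-9315052 + sqrt(1033 + 1294)) = 1/(-9315052 + sqrt(2327))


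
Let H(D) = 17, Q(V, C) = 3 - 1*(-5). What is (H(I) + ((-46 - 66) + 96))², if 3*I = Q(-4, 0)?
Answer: 1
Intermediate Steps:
Q(V, C) = 8 (Q(V, C) = 3 + 5 = 8)
I = 8/3 (I = (⅓)*8 = 8/3 ≈ 2.6667)
(H(I) + ((-46 - 66) + 96))² = (17 + ((-46 - 66) + 96))² = (17 + (-112 + 96))² = (17 - 16)² = 1² = 1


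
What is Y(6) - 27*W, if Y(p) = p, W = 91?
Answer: -2451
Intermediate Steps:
Y(6) - 27*W = 6 - 27*91 = 6 - 2457 = -2451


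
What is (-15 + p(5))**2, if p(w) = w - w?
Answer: 225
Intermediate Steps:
p(w) = 0
(-15 + p(5))**2 = (-15 + 0)**2 = (-15)**2 = 225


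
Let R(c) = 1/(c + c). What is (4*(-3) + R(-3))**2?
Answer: 5329/36 ≈ 148.03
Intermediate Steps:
R(c) = 1/(2*c)
(4*(-3) + R(-3))**2 = (4*(-3) + (1/2)/(-3))**2 = (-12 + (1/2)*(-1/3))**2 = (-12 - 1/6)**2 = (-73/6)**2 = 5329/36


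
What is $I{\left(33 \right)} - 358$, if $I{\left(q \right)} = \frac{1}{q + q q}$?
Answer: $- \frac{401675}{1122} \approx -358.0$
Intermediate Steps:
$I{\left(q \right)} = \frac{1}{q + q^{2}}$
$I{\left(33 \right)} - 358 = \frac{1}{33 \left(1 + 33\right)} - 358 = \frac{1}{33 \cdot 34} - 358 = \frac{1}{33} \cdot \frac{1}{34} - 358 = \frac{1}{1122} - 358 = - \frac{401675}{1122}$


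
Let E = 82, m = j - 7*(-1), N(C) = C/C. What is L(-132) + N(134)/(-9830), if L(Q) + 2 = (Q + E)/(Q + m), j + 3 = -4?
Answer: -262969/162195 ≈ -1.6213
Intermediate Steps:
j = -7 (j = -3 - 4 = -7)
N(C) = 1
m = 0 (m = -7 - 7*(-1) = -7 + 7 = 0)
L(Q) = -2 + (82 + Q)/Q (L(Q) = -2 + (Q + 82)/(Q + 0) = -2 + (82 + Q)/Q)
L(-132) + N(134)/(-9830) = (82 - 1*(-132))/(-132) + 1/(-9830) = -(82 + 132)/132 + 1*(-1/9830) = -1/132*214 - 1/9830 = -107/66 - 1/9830 = -262969/162195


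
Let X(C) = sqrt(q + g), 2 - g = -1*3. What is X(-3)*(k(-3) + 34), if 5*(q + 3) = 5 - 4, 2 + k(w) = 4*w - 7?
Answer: 13*sqrt(55)/5 ≈ 19.282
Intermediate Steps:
k(w) = -9 + 4*w (k(w) = -2 + (4*w - 7) = -2 + (-7 + 4*w) = -9 + 4*w)
q = -14/5 (q = -3 + (5 - 4)/5 = -3 + (1/5)*1 = -3 + 1/5 = -14/5 ≈ -2.8000)
g = 5 (g = 2 - (-1)*3 = 2 - 1*(-3) = 2 + 3 = 5)
X(C) = sqrt(55)/5 (X(C) = sqrt(-14/5 + 5) = sqrt(11/5) = sqrt(55)/5)
X(-3)*(k(-3) + 34) = (sqrt(55)/5)*((-9 + 4*(-3)) + 34) = (sqrt(55)/5)*((-9 - 12) + 34) = (sqrt(55)/5)*(-21 + 34) = (sqrt(55)/5)*13 = 13*sqrt(55)/5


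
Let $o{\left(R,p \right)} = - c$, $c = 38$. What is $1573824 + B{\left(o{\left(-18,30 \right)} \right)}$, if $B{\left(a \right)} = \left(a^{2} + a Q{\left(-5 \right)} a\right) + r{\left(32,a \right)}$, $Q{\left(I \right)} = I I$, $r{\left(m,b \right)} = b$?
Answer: $1611330$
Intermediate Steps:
$Q{\left(I \right)} = I^{2}$
$o{\left(R,p \right)} = -38$ ($o{\left(R,p \right)} = \left(-1\right) 38 = -38$)
$B{\left(a \right)} = a + 26 a^{2}$ ($B{\left(a \right)} = \left(a^{2} + a \left(-5\right)^{2} a\right) + a = \left(a^{2} + a 25 a\right) + a = \left(a^{2} + 25 a a\right) + a = \left(a^{2} + 25 a^{2}\right) + a = 26 a^{2} + a = a + 26 a^{2}$)
$1573824 + B{\left(o{\left(-18,30 \right)} \right)} = 1573824 - 38 \left(1 + 26 \left(-38\right)\right) = 1573824 - 38 \left(1 - 988\right) = 1573824 - -37506 = 1573824 + 37506 = 1611330$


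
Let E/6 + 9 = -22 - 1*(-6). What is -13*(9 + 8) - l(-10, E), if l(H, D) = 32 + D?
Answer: -103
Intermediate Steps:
E = -150 (E = -54 + 6*(-22 - 1*(-6)) = -54 + 6*(-22 + 6) = -54 + 6*(-16) = -54 - 96 = -150)
-13*(9 + 8) - l(-10, E) = -13*(9 + 8) - (32 - 150) = -13*17 - 1*(-118) = -221 + 118 = -103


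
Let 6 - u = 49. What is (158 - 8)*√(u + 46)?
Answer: 150*√3 ≈ 259.81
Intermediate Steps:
u = -43 (u = 6 - 1*49 = 6 - 49 = -43)
(158 - 8)*√(u + 46) = (158 - 8)*√(-43 + 46) = 150*√3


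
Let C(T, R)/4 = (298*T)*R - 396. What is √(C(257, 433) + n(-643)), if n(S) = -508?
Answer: 2*√33161215 ≈ 11517.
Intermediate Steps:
C(T, R) = -1584 + 1192*R*T (C(T, R) = 4*((298*T)*R - 396) = 4*(298*R*T - 396) = 4*(-396 + 298*R*T) = -1584 + 1192*R*T)
√(C(257, 433) + n(-643)) = √((-1584 + 1192*433*257) - 508) = √((-1584 + 132646952) - 508) = √(132645368 - 508) = √132644860 = 2*√33161215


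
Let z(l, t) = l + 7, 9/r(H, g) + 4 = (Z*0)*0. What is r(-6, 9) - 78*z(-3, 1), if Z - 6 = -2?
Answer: -1257/4 ≈ -314.25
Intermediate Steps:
Z = 4 (Z = 6 - 2 = 4)
r(H, g) = -9/4 (r(H, g) = 9/(-4 + (4*0)*0) = 9/(-4 + 0*0) = 9/(-4 + 0) = 9/(-4) = 9*(-1/4) = -9/4)
z(l, t) = 7 + l
r(-6, 9) - 78*z(-3, 1) = -9/4 - 78*(7 - 3) = -9/4 - 78*4 = -9/4 - 312 = -1257/4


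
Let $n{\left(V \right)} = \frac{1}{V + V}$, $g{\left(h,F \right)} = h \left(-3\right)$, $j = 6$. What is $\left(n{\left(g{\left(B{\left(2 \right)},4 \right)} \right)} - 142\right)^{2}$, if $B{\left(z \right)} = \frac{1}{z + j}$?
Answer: $\frac{184900}{9} \approx 20544.0$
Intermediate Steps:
$B{\left(z \right)} = \frac{1}{6 + z}$ ($B{\left(z \right)} = \frac{1}{z + 6} = \frac{1}{6 + z}$)
$g{\left(h,F \right)} = - 3 h$
$n{\left(V \right)} = \frac{1}{2 V}$
$\left(n{\left(g{\left(B{\left(2 \right)},4 \right)} \right)} - 142\right)^{2} = \left(\frac{1}{2 \left(- \frac{3}{6 + 2}\right)} - 142\right)^{2} = \left(\frac{1}{2 \left(- \frac{3}{8}\right)} - 142\right)^{2} = \left(\frac{1}{2} \left(- \frac{8}{3}\right) - 142\right)^{2} = \left(- \frac{4}{3} - 142\right)^{2} = \left(- \frac{430}{3}\right)^{2} = \frac{184900}{9}$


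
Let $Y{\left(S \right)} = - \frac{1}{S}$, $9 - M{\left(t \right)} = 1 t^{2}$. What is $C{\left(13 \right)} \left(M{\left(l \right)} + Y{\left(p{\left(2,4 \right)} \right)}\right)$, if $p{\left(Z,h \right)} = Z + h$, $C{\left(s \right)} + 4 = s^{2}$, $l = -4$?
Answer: $- \frac{2365}{2} \approx -1182.5$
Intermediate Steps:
$C{\left(s \right)} = -4 + s^{2}$
$M{\left(t \right)} = 9 - t^{2}$ ($M{\left(t \right)} = 9 - 1 t^{2} = 9 - t^{2}$)
$C{\left(13 \right)} \left(M{\left(l \right)} + Y{\left(p{\left(2,4 \right)} \right)}\right) = \left(-4 + 13^{2}\right) \left(\left(9 - \left(-4\right)^{2}\right) - \frac{1}{2 + 4}\right) = \left(-4 + 169\right) \left(\left(9 - 16\right) - \frac{1}{6}\right) = 165 \left(\left(9 - 16\right) - \frac{1}{6}\right) = 165 \left(-7 - \frac{1}{6}\right) = 165 \left(- \frac{43}{6}\right) = - \frac{2365}{2}$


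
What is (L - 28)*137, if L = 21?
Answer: -959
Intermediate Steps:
(L - 28)*137 = (21 - 28)*137 = -7*137 = -959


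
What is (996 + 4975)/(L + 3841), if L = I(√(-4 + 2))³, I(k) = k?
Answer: 22934611/14753289 + 11942*I*√2/14753289 ≈ 1.5545 + 0.0011447*I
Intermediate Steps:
L = -2*I*√2 (L = (√(-4 + 2))³ = (√(-2))³ = (I*√2)³ = -2*I*√2 ≈ -2.8284*I)
(996 + 4975)/(L + 3841) = (996 + 4975)/(-2*I*√2 + 3841) = 5971/(3841 - 2*I*√2)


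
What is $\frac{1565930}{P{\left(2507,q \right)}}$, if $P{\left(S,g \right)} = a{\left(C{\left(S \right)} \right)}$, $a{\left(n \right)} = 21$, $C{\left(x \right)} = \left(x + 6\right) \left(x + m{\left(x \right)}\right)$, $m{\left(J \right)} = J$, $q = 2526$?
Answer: $\frac{1565930}{21} \approx 74568.0$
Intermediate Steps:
$C{\left(x \right)} = 2 x \left(6 + x\right)$ ($C{\left(x \right)} = \left(x + 6\right) \left(x + x\right) = \left(6 + x\right) 2 x = 2 x \left(6 + x\right)$)
$P{\left(S,g \right)} = 21$
$\frac{1565930}{P{\left(2507,q \right)}} = \frac{1565930}{21}$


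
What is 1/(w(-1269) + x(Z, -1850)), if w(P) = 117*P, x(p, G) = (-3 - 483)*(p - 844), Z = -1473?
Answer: 1/977589 ≈ 1.0229e-6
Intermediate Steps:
x(p, G) = 410184 - 486*p (x(p, G) = -486*(-844 + p) = 410184 - 486*p)
1/(w(-1269) + x(Z, -1850)) = 1/(117*(-1269) + (410184 - 486*(-1473))) = 1/(-148473 + (410184 + 715878)) = 1/(-148473 + 1126062) = 1/977589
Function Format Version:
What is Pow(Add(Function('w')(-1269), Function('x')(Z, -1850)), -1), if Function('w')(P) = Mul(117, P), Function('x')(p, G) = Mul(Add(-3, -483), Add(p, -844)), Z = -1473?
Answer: Rational(1, 977589) ≈ 1.0229e-6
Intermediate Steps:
Function('x')(p, G) = Add(410184, Mul(-486, p)) (Function('x')(p, G) = Mul(-486, Add(-844, p)) = Add(410184, Mul(-486, p)))
Pow(Add(Function('w')(-1269), Function('x')(Z, -1850)), -1) = Pow(Add(Mul(117, -1269), Add(410184, Mul(-486, -1473))), -1) = Pow(Add(-148473, Add(410184, 715878)), -1) = Pow(Add(-148473, 1126062), -1) = Pow(977589, -1) = Rational(1, 977589)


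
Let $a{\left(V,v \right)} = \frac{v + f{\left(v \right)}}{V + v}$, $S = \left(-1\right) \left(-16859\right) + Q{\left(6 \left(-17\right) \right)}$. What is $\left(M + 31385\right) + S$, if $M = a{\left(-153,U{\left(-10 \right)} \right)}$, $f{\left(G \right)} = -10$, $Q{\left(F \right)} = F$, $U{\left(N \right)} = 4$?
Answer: $\frac{7173164}{149} \approx 48142.0$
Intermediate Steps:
$S = 16757$ ($S = \left(-1\right) \left(-16859\right) + 6 \left(-17\right) = 16859 - 102 = 16757$)
$a{\left(V,v \right)} = \frac{-10 + v}{V + v}$ ($a{\left(V,v \right)} = \frac{v - 10}{V + v} = \frac{-10 + v}{V + v}$)
$M = \frac{6}{149}$ ($M = \frac{-10 + 4}{-153 + 4} = \frac{1}{-149} \left(-6\right) = \left(- \frac{1}{149}\right) \left(-6\right) = \frac{6}{149} \approx 0.040268$)
$\left(M + 31385\right) + S = \left(\frac{6}{149} + 31385\right) + 16757 = \frac{4676371}{149} + 16757 = \frac{7173164}{149}$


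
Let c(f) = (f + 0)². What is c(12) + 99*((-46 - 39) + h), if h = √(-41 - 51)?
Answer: -8271 + 198*I*√23 ≈ -8271.0 + 949.57*I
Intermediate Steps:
c(f) = f²
h = 2*I*√23 (h = √(-92) = 2*I*√23 ≈ 9.5917*I)
c(12) + 99*((-46 - 39) + h) = 12² + 99*((-46 - 39) + 2*I*√23) = 144 + 99*(-85 + 2*I*√23) = 144 + (-8415 + 198*I*√23) = -8271 + 198*I*√23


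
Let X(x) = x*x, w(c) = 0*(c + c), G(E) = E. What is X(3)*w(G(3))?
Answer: 0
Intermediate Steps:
w(c) = 0 (w(c) = 0*(2*c) = 0)
X(x) = x**2
X(3)*w(G(3)) = 3**2*0 = 9*0 = 0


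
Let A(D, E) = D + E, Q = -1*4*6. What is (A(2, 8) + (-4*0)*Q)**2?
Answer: 100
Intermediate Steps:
Q = -24 (Q = -4*6 = -24)
(A(2, 8) + (-4*0)*Q)**2 = ((2 + 8) - 4*0*(-24))**2 = (10 + 0*(-24))**2 = (10 + 0)**2 = 10**2 = 100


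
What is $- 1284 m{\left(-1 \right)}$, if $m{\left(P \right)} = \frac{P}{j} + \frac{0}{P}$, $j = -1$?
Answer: $-1284$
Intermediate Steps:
$m{\left(P \right)} = - P$ ($m{\left(P \right)} = \frac{P}{-1} + \frac{0}{P} = P \left(-1\right) + 0 = - P + 0 = - P$)
$- 1284 m{\left(-1 \right)} = - 1284 \left(\left(-1\right) \left(-1\right)\right) = - 1284 \cdot 1 = \left(-1\right) 1284 = -1284$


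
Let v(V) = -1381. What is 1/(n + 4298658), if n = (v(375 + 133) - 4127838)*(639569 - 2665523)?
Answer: 1/8365612048584 ≈ 1.1954e-13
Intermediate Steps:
n = 8365607749926 (n = (-1381 - 4127838)*(639569 - 2665523) = -4129219*(-2025954) = 8365607749926)
1/(n + 4298658) = 1/(8365607749926 + 4298658) = 1/8365612048584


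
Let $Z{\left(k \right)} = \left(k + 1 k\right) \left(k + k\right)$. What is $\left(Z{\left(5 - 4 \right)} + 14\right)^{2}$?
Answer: $324$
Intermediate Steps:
$Z{\left(k \right)} = 4 k^{2}$ ($Z{\left(k \right)} = \left(k + k\right) 2 k = 2 k 2 k = 4 k^{2}$)
$\left(Z{\left(5 - 4 \right)} + 14\right)^{2} = \left(4 \left(5 - 4\right)^{2} + 14\right)^{2} = \left(4 \cdot 1^{2} + 14\right)^{2} = \left(4 \cdot 1 + 14\right)^{2} = \left(4 + 14\right)^{2} = 18^{2} = 324$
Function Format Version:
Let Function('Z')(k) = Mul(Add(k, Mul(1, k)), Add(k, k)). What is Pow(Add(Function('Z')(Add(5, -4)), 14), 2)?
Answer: 324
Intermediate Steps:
Function('Z')(k) = Mul(4, Pow(k, 2)) (Function('Z')(k) = Mul(Add(k, k), Mul(2, k)) = Mul(Mul(2, k), Mul(2, k)) = Mul(4, Pow(k, 2)))
Pow(Add(Function('Z')(Add(5, -4)), 14), 2) = Pow(Add(Mul(4, Pow(Add(5, -4), 2)), 14), 2) = Pow(Add(Mul(4, Pow(1, 2)), 14), 2) = Pow(Add(Mul(4, 1), 14), 2) = Pow(Add(4, 14), 2) = Pow(18, 2) = 324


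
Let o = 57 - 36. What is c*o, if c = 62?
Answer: 1302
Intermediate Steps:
o = 21
c*o = 62*21 = 1302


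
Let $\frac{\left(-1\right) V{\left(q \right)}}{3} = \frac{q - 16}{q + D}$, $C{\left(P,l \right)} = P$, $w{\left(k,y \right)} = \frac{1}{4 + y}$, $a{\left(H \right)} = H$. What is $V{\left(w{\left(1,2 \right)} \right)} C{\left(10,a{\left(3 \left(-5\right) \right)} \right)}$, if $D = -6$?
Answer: $- \frac{570}{7} \approx -81.429$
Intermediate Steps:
$V{\left(q \right)} = - \frac{3 \left(-16 + q\right)}{-6 + q}$ ($V{\left(q \right)} = - 3 \frac{q - 16}{q - 6} = - 3 \frac{-16 + q}{-6 + q} = - \frac{3 \left(-16 + q\right)}{-6 + q}$)
$V{\left(w{\left(1,2 \right)} \right)} C{\left(10,a{\left(3 \left(-5\right) \right)} \right)} = \frac{3 \left(16 - \frac{1}{4 + 2}\right)}{-6 + \frac{1}{4 + 2}} \cdot 10 = \frac{3 \left(16 - \frac{1}{6}\right)}{-6 + \frac{1}{6}} \cdot 10 = \frac{3 \left(16 - \frac{1}{6}\right)}{- \frac{35}{6}} \cdot 10 = 3 \left(- \frac{6}{35}\right) \frac{95}{6} \cdot 10 = \left(- \frac{57}{7}\right) 10 = - \frac{570}{7}$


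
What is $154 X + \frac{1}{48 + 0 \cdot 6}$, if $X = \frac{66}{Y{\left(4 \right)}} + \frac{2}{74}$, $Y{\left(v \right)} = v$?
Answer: $\frac{4520245}{1776} \approx 2545.2$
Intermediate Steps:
$X = \frac{1223}{74}$ ($X = \frac{66}{4} + \frac{2}{74} = 66 \cdot \frac{1}{4} + 2 \cdot \frac{1}{74} = \frac{33}{2} + \frac{1}{37} = \frac{1223}{74} \approx 16.527$)
$154 X + \frac{1}{48 + 0 \cdot 6} = 154 \cdot \frac{1223}{74} + \frac{1}{48 + 0 \cdot 6} = \frac{94171}{37} + \frac{1}{48 + 0} = \frac{94171}{37} + \frac{1}{48} = \frac{4520245}{1776}$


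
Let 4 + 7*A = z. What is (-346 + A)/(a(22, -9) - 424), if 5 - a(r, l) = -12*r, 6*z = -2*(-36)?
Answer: 2414/1085 ≈ 2.2249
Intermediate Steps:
z = 12 (z = (-2*(-36))/6 = (1/6)*72 = 12)
a(r, l) = 5 + 12*r (a(r, l) = 5 - (-12)*r = 5 + 12*r)
A = 8/7 (A = -4/7 + (1/7)*12 = -4/7 + 12/7 = 8/7 ≈ 1.1429)
(-346 + A)/(a(22, -9) - 424) = (-346 + 8/7)/((5 + 12*22) - 424) = -2414/(7*((5 + 264) - 424)) = -2414/(7*(269 - 424)) = -2414/7/(-155) = -2414/7*(-1/155) = 2414/1085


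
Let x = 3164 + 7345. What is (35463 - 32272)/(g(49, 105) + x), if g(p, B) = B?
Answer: 3191/10614 ≈ 0.30064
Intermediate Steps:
x = 10509
(35463 - 32272)/(g(49, 105) + x) = (35463 - 32272)/(105 + 10509) = 3191/10614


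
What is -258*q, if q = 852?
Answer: -219816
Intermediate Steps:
-258*q = -258*852 = -219816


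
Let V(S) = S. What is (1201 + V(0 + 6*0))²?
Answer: 1442401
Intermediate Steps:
(1201 + V(0 + 6*0))² = (1201 + (0 + 6*0))² = (1201 + (0 + 0))² = (1201 + 0)² = 1201² = 1442401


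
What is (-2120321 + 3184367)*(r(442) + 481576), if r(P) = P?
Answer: 512889324828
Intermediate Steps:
(-2120321 + 3184367)*(r(442) + 481576) = (-2120321 + 3184367)*(442 + 481576) = 1064046*482018 = 512889324828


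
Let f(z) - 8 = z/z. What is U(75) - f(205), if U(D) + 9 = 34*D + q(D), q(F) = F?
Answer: 2607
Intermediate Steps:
f(z) = 9 (f(z) = 8 + z/z = 8 + 1 = 9)
U(D) = -9 + 35*D (U(D) = -9 + (34*D + D) = -9 + 35*D)
U(75) - f(205) = (-9 + 35*75) - 1*9 = (-9 + 2625) - 9 = 2616 - 9 = 2607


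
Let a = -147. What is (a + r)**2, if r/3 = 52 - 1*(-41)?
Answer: 17424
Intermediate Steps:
r = 279 (r = 3*(52 - 1*(-41)) = 3*(52 + 41) = 3*93 = 279)
(a + r)**2 = (-147 + 279)**2 = 132**2 = 17424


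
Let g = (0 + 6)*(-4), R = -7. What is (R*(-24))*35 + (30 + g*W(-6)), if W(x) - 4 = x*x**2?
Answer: 10998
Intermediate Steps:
g = -24 (g = 6*(-4) = -24)
W(x) = 4 + x**3 (W(x) = 4 + x*x**2 = 4 + x**3)
(R*(-24))*35 + (30 + g*W(-6)) = -7*(-24)*35 + (30 - 24*(4 + (-6)**3)) = 168*35 + (30 - 24*(4 - 216)) = 5880 + (30 - 24*(-212)) = 5880 + (30 + 5088) = 5880 + 5118 = 10998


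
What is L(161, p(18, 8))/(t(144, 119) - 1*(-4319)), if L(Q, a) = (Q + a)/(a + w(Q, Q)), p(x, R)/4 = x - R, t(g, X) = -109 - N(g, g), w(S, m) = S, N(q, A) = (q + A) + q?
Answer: 1/3778 ≈ 0.00026469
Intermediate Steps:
N(q, A) = A + 2*q (N(q, A) = (A + q) + q = A + 2*q)
t(g, X) = -109 - 3*g (t(g, X) = -109 - (g + 2*g) = -109 - 3*g)
p(x, R) = -4*R + 4*x (p(x, R) = 4*(x - R) = -4*R + 4*x)
L(Q, a) = 1 (L(Q, a) = (Q + a)/(a + Q) = (Q + a)/(Q + a) = 1)
L(161, p(18, 8))/(t(144, 119) - 1*(-4319)) = 1/((-109 - 3*144) - 1*(-4319)) = 1/((-109 - 432) + 4319) = 1/(-541 + 4319) = 1/3778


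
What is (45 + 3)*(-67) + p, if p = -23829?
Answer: -27045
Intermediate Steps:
(45 + 3)*(-67) + p = (45 + 3)*(-67) - 23829 = 48*(-67) - 23829 = -3216 - 23829 = -27045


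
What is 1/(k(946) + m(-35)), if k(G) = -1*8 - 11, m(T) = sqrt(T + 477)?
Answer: 19/81 + sqrt(442)/81 ≈ 0.49412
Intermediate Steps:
m(T) = sqrt(477 + T)
k(G) = -19 (k(G) = -8 - 11 = -19)
1/(k(946) + m(-35)) = 1/(-19 + sqrt(477 - 35)) = 1/(-19 + sqrt(442))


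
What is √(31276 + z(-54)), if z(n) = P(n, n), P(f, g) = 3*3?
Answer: √31285 ≈ 176.88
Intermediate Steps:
P(f, g) = 9
z(n) = 9
√(31276 + z(-54)) = √(31276 + 9) = √31285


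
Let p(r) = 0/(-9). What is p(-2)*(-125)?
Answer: 0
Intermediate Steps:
p(r) = 0 (p(r) = 0*(-⅑) = 0)
p(-2)*(-125) = 0*(-125) = 0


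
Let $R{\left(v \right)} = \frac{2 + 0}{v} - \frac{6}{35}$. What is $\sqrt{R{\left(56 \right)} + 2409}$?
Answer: $\frac{29 \sqrt{14035}}{70} \approx 49.08$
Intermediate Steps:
$R{\left(v \right)} = - \frac{6}{35} + \frac{2}{v}$ ($R{\left(v \right)} = \frac{2}{v} - \frac{6}{35} = - \frac{6}{35} + \frac{2}{v}$)
$\sqrt{R{\left(56 \right)} + 2409} = \sqrt{\left(- \frac{6}{35} + \frac{2}{56}\right) + 2409} = \sqrt{\left(- \frac{6}{35} + 2 \cdot \frac{1}{56}\right) + 2409} = \sqrt{\left(- \frac{6}{35} + \frac{1}{28}\right) + 2409} = \sqrt{- \frac{19}{140} + 2409} = \sqrt{\frac{337241}{140}} = \frac{29 \sqrt{14035}}{70}$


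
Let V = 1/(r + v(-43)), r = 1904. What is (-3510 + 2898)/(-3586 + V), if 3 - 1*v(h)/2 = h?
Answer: 135728/795295 ≈ 0.17066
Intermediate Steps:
v(h) = 6 - 2*h
V = 1/1996 (V = 1/(1904 + (6 - 2*(-43))) = 1/(1904 + (6 + 86)) = 1/(1904 + 92) = 1/1996 ≈ 0.00050100)
(-3510 + 2898)/(-3586 + V) = (-3510 + 2898)/(-3586 + 1/1996) = -612/(-7157655/1996) = -612*(-1996/7157655) = 135728/795295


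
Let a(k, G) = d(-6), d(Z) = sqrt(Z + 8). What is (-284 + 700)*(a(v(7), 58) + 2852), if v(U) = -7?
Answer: 1186432 + 416*sqrt(2) ≈ 1.1870e+6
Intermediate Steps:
d(Z) = sqrt(8 + Z)
a(k, G) = sqrt(2) (a(k, G) = sqrt(8 - 6) = sqrt(2))
(-284 + 700)*(a(v(7), 58) + 2852) = (-284 + 700)*(sqrt(2) + 2852) = 416*(2852 + sqrt(2)) = 1186432 + 416*sqrt(2)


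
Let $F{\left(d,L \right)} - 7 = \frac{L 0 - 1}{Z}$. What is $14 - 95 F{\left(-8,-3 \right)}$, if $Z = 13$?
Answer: $- \frac{8368}{13} \approx -643.69$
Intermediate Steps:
$F{\left(d,L \right)} = \frac{90}{13}$ ($F{\left(d,L \right)} = 7 + \frac{L 0 - 1}{13} = 7 + \left(0 - 1\right) \frac{1}{13} = 7 - \frac{1}{13} = \frac{90}{13}$)
$14 - 95 F{\left(-8,-3 \right)} = 14 - \frac{8550}{13} = - \frac{8368}{13}$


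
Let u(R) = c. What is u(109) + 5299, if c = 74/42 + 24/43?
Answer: 4787092/903 ≈ 5301.3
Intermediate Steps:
c = 2095/903 (c = 74*(1/42) + 24*(1/43) = 37/21 + 24/43 = 2095/903 ≈ 2.3200)
u(R) = 2095/903
u(109) + 5299 = 2095/903 + 5299 = 4787092/903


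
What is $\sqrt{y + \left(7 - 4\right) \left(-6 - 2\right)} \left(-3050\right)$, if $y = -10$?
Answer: $- 3050 i \sqrt{34} \approx - 17784.0 i$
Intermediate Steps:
$\sqrt{y + \left(7 - 4\right) \left(-6 - 2\right)} \left(-3050\right) = \sqrt{-10 + \left(7 - 4\right) \left(-6 - 2\right)} \left(-3050\right) = \sqrt{-10 + 3 \left(-8\right)} \left(-3050\right) = \sqrt{-10 - 24} \left(-3050\right) = \sqrt{-34} \left(-3050\right) = i \sqrt{34} \left(-3050\right) = - 3050 i \sqrt{34}$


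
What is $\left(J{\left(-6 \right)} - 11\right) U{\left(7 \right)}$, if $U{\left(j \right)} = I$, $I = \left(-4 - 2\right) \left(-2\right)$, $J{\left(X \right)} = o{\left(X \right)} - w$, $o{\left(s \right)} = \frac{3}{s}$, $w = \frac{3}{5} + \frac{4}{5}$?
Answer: $- \frac{774}{5} \approx -154.8$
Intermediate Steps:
$w = \frac{7}{5}$ ($w = 3 \cdot \frac{1}{5} + 4 \cdot \frac{1}{5} = \frac{3}{5} + \frac{4}{5} = \frac{7}{5} \approx 1.4$)
$J{\left(X \right)} = - \frac{7}{5} + \frac{3}{X}$ ($J{\left(X \right)} = \frac{3}{X} - \frac{7}{5} = - \frac{7}{5} + \frac{3}{X}$)
$I = 12$ ($I = \left(-6\right) \left(-2\right) = 12$)
$U{\left(j \right)} = 12$
$\left(J{\left(-6 \right)} - 11\right) U{\left(7 \right)} = \left(\left(- \frac{7}{5} + \frac{3}{-6}\right) - 11\right) 12 = \left(\left(- \frac{7}{5} + 3 \left(- \frac{1}{6}\right)\right) - 11\right) 12 = \left(\left(- \frac{7}{5} - \frac{1}{2}\right) - 11\right) 12 = \left(- \frac{19}{10} - 11\right) 12 = \left(- \frac{129}{10}\right) 12 = - \frac{774}{5}$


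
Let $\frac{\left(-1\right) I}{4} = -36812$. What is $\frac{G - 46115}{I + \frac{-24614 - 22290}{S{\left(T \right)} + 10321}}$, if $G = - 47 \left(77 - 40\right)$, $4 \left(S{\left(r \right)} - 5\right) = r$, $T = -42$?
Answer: $- \frac{37972149}{116837680} \approx -0.325$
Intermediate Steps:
$S{\left(r \right)} = 5 + \frac{r}{4}$
$I = 147248$ ($I = \left(-4\right) \left(-36812\right) = 147248$)
$G = -1739$ ($G = \left(-47\right) 37 = -1739$)
$\frac{G - 46115}{I + \frac{-24614 - 22290}{S{\left(T \right)} + 10321}} = \frac{-1739 - 46115}{147248 + \frac{-24614 - 22290}{\left(5 + \frac{1}{4} \left(-42\right)\right) + 10321}} = - \frac{47854}{147248 - \frac{46904}{\left(5 - \frac{21}{2}\right) + 10321}} = - \frac{47854}{147248 - \frac{46904}{- \frac{11}{2} + 10321}} = - \frac{47854}{147248 - \frac{46904}{\frac{20631}{2}}} = - \frac{47854}{147248 - \frac{7216}{1587}} = - \frac{47854}{\frac{233675360}{1587}} = \left(-47854\right) \frac{1587}{233675360} = - \frac{37972149}{116837680}$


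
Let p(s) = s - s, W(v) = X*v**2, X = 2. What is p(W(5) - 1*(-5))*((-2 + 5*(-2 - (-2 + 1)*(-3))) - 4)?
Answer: 0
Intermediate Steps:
W(v) = 2*v**2
p(s) = 0
p(W(5) - 1*(-5))*((-2 + 5*(-2 - (-2 + 1)*(-3))) - 4) = 0*((-2 + 5*(-2 - (-2 + 1)*(-3))) - 4) = 0*((-2 + 5*(-2 - (-1)*(-3))) - 4) = 0*((-2 + 5*(-2 - 1*3)) - 4) = 0*((-2 + 5*(-2 - 3)) - 4) = 0*((-2 + 5*(-5)) - 4) = 0*((-2 - 25) - 4) = 0*(-27 - 4) = 0*(-31) = 0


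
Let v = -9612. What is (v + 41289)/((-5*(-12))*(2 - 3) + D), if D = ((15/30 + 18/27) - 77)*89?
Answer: -190062/40855 ≈ -4.6521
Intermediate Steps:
D = -40495/6 (D = ((15*(1/30) + 18*(1/27)) - 77)*89 = ((½ + ⅔) - 77)*89 = (7/6 - 77)*89 = -455/6*89 = -40495/6 ≈ -6749.2)
(v + 41289)/((-5*(-12))*(2 - 3) + D) = (-9612 + 41289)/((-5*(-12))*(2 - 3) - 40495/6) = 31677/(60*(-1) - 40495/6) = 31677/(-60 - 40495/6) = 31677/(-40855/6) = 31677*(-6/40855) = -190062/40855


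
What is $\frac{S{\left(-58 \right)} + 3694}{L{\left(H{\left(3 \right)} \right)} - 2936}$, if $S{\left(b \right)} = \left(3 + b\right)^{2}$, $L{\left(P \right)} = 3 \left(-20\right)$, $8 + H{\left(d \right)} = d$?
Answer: $- \frac{6719}{2996} \approx -2.2427$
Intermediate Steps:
$H{\left(d \right)} = -8 + d$
$L{\left(P \right)} = -60$
$\frac{S{\left(-58 \right)} + 3694}{L{\left(H{\left(3 \right)} \right)} - 2936} = \frac{\left(3 - 58\right)^{2} + 3694}{-60 - 2936} = \frac{\left(-55\right)^{2} + 3694}{-2996} = \left(3025 + 3694\right) \left(- \frac{1}{2996}\right) = 6719 \left(- \frac{1}{2996}\right) = - \frac{6719}{2996}$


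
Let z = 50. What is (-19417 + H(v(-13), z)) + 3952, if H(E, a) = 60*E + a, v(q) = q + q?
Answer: -16975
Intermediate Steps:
v(q) = 2*q
H(E, a) = a + 60*E
(-19417 + H(v(-13), z)) + 3952 = (-19417 + (50 + 60*(2*(-13)))) + 3952 = (-19417 + (50 + 60*(-26))) + 3952 = (-19417 + (50 - 1560)) + 3952 = (-19417 - 1510) + 3952 = -20927 + 3952 = -16975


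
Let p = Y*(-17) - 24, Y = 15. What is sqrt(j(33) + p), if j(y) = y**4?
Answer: 3*sqrt(131738) ≈ 1088.9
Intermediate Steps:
p = -279 (p = 15*(-17) - 24 = -255 - 24 = -279)
sqrt(j(33) + p) = sqrt(33**4 - 279) = sqrt(1185921 - 279) = sqrt(1185642) = 3*sqrt(131738)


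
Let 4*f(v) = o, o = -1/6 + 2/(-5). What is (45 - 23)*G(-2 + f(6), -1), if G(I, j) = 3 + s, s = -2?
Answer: 22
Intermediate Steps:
o = -17/30 (o = -1*⅙ + 2*(-⅕) = -⅙ - ⅖ = -17/30 ≈ -0.56667)
f(v) = -17/120 (f(v) = (¼)*(-17/30) = -17/120)
G(I, j) = 1 (G(I, j) = 3 - 2 = 1)
(45 - 23)*G(-2 + f(6), -1) = (45 - 23)*1 = 22*1 = 22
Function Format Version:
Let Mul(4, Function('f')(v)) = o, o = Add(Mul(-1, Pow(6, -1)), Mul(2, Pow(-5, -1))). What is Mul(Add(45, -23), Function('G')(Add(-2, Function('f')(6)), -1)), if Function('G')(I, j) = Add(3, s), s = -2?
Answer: 22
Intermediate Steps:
o = Rational(-17, 30) (o = Add(Mul(-1, Rational(1, 6)), Mul(2, Rational(-1, 5))) = Add(Rational(-1, 6), Rational(-2, 5)) = Rational(-17, 30) ≈ -0.56667)
Function('f')(v) = Rational(-17, 120) (Function('f')(v) = Mul(Rational(1, 4), Rational(-17, 30)) = Rational(-17, 120))
Function('G')(I, j) = 1 (Function('G')(I, j) = Add(3, -2) = 1)
Mul(Add(45, -23), Function('G')(Add(-2, Function('f')(6)), -1)) = Mul(Add(45, -23), 1) = Mul(22, 1) = 22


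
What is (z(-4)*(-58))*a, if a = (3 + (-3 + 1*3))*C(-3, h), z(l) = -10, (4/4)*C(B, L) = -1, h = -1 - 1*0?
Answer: -1740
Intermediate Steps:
h = -1 (h = -1 + 0 = -1)
C(B, L) = -1
a = -3 (a = (3 + (-3 + 1*3))*(-1) = (3 + (-3 + 3))*(-1) = (3 + 0)*(-1) = 3*(-1) = -3)
(z(-4)*(-58))*a = -10*(-58)*(-3) = 580*(-3) = -1740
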